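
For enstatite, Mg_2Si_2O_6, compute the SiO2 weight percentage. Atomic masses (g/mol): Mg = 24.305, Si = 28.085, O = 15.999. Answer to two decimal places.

59.85 wt%

Formula mass = 200.774 g/mol.
2 Si → 2.0000 mol SiO2 per formula unit; M(SiO2) = 60.083, so SiO2 mass = 120.166 g.
120.166/200.774 × 100 = 59.85 wt%.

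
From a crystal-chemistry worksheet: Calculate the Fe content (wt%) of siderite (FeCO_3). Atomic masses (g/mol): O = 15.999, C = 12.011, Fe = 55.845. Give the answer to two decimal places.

48.20 wt%

Molar mass of FeCO_3: 1*55.845 + 1*12.011 + 3*15.999 = 115.853 g/mol.
Mass of Fe per formula unit: 1 × 55.845 = 55.845 g.
Weight fraction Fe = 55.845 / 115.853 = 0.4820.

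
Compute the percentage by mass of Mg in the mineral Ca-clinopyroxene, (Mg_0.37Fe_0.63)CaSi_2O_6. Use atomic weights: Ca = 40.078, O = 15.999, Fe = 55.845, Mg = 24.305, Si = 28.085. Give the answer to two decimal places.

3.80 wt%

Molar mass of (Mg_0.37Fe_0.63)CaSi_2O_6: 0.37·24.305 + 0.63·55.845 + 1·40.078 + 2·28.085 + 6·15.999 = 236.417 g/mol.
Mass of Mg per formula unit: 0.37 × 24.305 = 8.993 g.
Weight fraction Mg = 8.993 / 236.417 = 0.0380.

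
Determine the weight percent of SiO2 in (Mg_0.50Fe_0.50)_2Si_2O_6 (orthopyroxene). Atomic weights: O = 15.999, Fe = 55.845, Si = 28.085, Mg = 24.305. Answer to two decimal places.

51.73 wt%

Molar mass of (Mg_0.50Fe_0.50)_2Si_2O_6 = 1×24.305 + 1×55.845 + 2×28.085 + 6×15.999 = 232.314 g/mol.
Each formula unit contains 2 Si, equivalent to 2/1 = 2.0000 mol SiO2.
M(SiO2) = 1×28.085 + 2×15.999 = 60.083 g/mol.
Mass of SiO2 per formula unit = 2.0000 × 60.083 = 120.166 g.
SiO2 wt% = 120.166 / 232.314 × 100 = 51.73%.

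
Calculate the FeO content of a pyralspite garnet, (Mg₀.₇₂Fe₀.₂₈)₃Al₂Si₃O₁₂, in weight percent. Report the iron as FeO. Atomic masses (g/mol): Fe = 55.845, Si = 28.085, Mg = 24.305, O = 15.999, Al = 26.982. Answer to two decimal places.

14.05 wt%

Formula mass = 429.616 g/mol.
0.84 Fe → 0.8400 mol FeO per formula unit; M(FeO) = 71.844, so FeO mass = 60.349 g.
60.349/429.616 × 100 = 14.05 wt%.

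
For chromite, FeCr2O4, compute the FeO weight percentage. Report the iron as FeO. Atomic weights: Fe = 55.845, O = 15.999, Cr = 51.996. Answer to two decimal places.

32.10 wt%

M(FeCr2O4) = 223.833 g/mol; M(FeO) = 71.844 g/mol.
Moles FeO per formula unit = 1 Fe ÷ 1 = 1.0000.
FeO fraction = (1.0000 × 71.844) / 223.833 = 71.844/223.833 = 0.3210.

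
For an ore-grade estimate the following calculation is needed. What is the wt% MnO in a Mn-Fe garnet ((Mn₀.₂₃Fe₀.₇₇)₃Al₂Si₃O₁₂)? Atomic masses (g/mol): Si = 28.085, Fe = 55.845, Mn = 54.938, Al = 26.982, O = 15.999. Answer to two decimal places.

Molar mass of (Mn₀.₂₃Fe₀.₇₇)₃Al₂Si₃O₁₂ = 0.69*54.938 + 2.31*55.845 + 2*26.982 + 3*28.085 + 12*15.999 = 497.116 g/mol.
Each formula unit contains 0.69 Mn, equivalent to 0.69/1 = 0.6900 mol MnO.
M(MnO) = 1×54.938 + 1×15.999 = 70.937 g/mol.
Mass of MnO per formula unit = 0.6900 × 70.937 = 48.947 g.
MnO wt% = 48.947 / 497.116 × 100 = 9.85%.

9.85 wt%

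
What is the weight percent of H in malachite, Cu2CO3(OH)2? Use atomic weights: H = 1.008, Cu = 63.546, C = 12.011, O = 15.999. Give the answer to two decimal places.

0.91 mass %

M(Cu2CO3(OH)2) = 221.114 g/mol.
H contributes 2 × 1.008 = 2.016 g per mole.
2.016/221.114 = 0.0091 → 0.91%.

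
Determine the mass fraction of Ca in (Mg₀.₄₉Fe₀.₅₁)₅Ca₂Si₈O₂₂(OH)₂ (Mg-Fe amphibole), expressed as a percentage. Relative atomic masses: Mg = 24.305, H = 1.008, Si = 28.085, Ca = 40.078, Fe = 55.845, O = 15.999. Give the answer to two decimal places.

Formula mass = 2.45·24.305 + 2.55·55.845 + 2·40.078 + 8·28.085 + 24·15.999 + 2·1.008 = 892.780 g/mol, of which 80.156 g is Ca.
So Ca makes up 80.156/892.780 = 0.0898 of the mass, i.e. 8.98%.

8.98 weight percent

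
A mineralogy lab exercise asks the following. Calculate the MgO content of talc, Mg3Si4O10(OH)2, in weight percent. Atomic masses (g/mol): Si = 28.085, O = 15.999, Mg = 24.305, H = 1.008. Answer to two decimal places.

Molar mass of Mg3Si4O10(OH)2 = 3*24.305 + 4*28.085 + 12*15.999 + 2*1.008 = 379.259 g/mol.
Each formula unit contains 3 Mg, equivalent to 3/1 = 3.0000 mol MgO.
M(MgO) = 1×24.305 + 1×15.999 = 40.304 g/mol.
Mass of MgO per formula unit = 3.0000 × 40.304 = 120.912 g.
MgO wt% = 120.912 / 379.259 × 100 = 31.88%.

31.88 wt%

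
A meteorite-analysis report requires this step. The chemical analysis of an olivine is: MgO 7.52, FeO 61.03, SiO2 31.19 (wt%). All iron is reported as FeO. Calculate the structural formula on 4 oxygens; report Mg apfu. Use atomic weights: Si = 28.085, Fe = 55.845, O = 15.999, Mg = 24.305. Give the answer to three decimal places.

0.360 Mg apfu

MgO (M=40.304): mol = 0.18658; Mg = 0.18658, O = 0.18658.
FeO (M=71.844): mol = 0.84948; Fe = 0.84948, O = 0.84948.
SiO2 (M=60.083): mol = 0.51912; Si = 0.51912, O = 1.03824.
ΣO = 2.07430; factor = 4/ΣO = 1.92836.
Mg apfu = 0.18658 × 1.92836 = 0.360.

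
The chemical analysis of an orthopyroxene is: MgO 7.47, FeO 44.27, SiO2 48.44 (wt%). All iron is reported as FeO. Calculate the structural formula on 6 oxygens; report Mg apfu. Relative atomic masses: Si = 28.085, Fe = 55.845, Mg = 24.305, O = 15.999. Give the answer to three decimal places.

0.461 Mg apfu

MgO (M=40.304): mol = 0.18534; Mg = 0.18534, O = 0.18534.
FeO (M=71.844): mol = 0.61620; Fe = 0.61620, O = 0.61620.
SiO2 (M=60.083): mol = 0.80622; Si = 0.80622, O = 1.61244.
ΣO = 2.41398; factor = 6/ΣO = 2.48552.
Mg apfu = 0.18534 × 2.48552 = 0.461.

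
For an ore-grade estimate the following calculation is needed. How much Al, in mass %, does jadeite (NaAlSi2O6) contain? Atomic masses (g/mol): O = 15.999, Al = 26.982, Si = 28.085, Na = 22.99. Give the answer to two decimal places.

13.35 mass %

Formula mass = 1*22.99 + 1*26.982 + 2*28.085 + 6*15.999 = 202.136 g/mol, of which 26.982 g is Al.
So Al makes up 26.982/202.136 = 0.1335 of the mass, i.e. 13.35%.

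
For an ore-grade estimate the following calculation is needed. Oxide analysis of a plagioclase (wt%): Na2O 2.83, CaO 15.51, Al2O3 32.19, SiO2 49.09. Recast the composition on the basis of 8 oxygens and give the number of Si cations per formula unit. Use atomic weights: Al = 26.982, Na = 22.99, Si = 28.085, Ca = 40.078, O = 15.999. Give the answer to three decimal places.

2.83 wt% Na2O ÷ 61.979 g/mol = 0.04566 mol, giving 0.09132 Na and 0.04566 O.
15.51 wt% CaO ÷ 56.077 g/mol = 0.27658 mol, giving 0.27658 Ca and 0.27658 O.
32.19 wt% Al2O3 ÷ 101.961 g/mol = 0.31571 mol, giving 0.63142 Al and 0.94713 O.
49.09 wt% SiO2 ÷ 60.083 g/mol = 0.81704 mol, giving 0.81704 Si and 1.63408 O.
Oxygen sums to 2.90345; scaling by 8/2.90345 = 2.75534 puts the formula on 8 O.
Si: 0.81704 × 2.75534 = 2.251 atoms per formula unit.

2.251 Si apfu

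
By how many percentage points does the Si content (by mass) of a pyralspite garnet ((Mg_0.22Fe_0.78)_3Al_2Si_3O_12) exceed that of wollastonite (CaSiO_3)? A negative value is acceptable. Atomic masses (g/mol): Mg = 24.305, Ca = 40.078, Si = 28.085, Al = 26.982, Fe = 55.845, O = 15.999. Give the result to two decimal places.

Si in (Mg_0.22Fe_0.78)_3Al_2Si_3O_12: molar mass 476.926 g/mol; 3×28.085 = 84.255 g → 17.67 wt%.
Si in CaSiO_3: molar mass 116.160 g/mol; 1×28.085 = 28.085 g → 24.18 wt%.
Difference = 17.67 − 24.18 = -6.51 percentage points.

-6.51 percentage points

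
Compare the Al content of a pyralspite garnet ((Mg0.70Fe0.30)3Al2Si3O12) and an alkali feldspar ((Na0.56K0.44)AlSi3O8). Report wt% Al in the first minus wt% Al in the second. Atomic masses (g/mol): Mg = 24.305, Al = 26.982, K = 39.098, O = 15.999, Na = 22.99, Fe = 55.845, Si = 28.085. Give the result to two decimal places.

Al in (Mg0.70Fe0.30)3Al2Si3O12: molar mass 431.508 g/mol; 2×26.982 = 53.964 g → 12.51 wt%.
Al in (Na0.56K0.44)AlSi3O8: molar mass 269.307 g/mol; 1×26.982 = 26.982 g → 10.02 wt%.
Difference = 12.51 − 10.02 = 2.49 percentage points.

2.49 percentage points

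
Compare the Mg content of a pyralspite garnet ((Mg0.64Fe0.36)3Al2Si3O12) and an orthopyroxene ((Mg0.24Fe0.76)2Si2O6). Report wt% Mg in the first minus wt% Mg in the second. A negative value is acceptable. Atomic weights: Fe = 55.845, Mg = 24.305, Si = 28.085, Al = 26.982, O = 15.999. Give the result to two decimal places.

M((Mg0.64Fe0.36)3Al2Si3O12) = 437.185 g/mol, so wt% Mg = 46.666/437.185 × 100 = 10.67%.
M((Mg0.24Fe0.76)2Si2O6) = 248.715 g/mol, so wt% Mg = 11.666/248.715 × 100 = 4.69%.
10.67 − 4.69 = 5.98 pp.

5.98 percentage points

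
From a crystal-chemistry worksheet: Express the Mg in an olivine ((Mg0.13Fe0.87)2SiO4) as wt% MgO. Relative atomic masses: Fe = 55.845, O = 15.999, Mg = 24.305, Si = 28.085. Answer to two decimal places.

5.36 wt%

M((Mg0.13Fe0.87)2SiO4) = 195.571 g/mol; M(MgO) = 40.304 g/mol.
Moles MgO per formula unit = 0.26 Mg ÷ 1 = 0.2600.
MgO fraction = (0.2600 × 40.304) / 195.571 = 10.479/195.571 = 0.0536.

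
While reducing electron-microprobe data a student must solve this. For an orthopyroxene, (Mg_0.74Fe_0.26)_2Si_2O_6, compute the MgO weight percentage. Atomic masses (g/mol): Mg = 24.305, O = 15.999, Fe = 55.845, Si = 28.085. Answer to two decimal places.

27.47 wt%

Formula mass = 217.175 g/mol.
1.48 Mg → 1.4800 mol MgO per formula unit; M(MgO) = 40.304, so MgO mass = 59.650 g.
59.650/217.175 × 100 = 27.47 wt%.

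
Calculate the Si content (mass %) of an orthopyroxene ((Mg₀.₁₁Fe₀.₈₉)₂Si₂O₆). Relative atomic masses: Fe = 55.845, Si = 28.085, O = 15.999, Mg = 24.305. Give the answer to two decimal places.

21.86 mass %

M((Mg₀.₁₁Fe₀.₈₉)₂Si₂O₆) = 256.915 g/mol.
Si contributes 2 × 28.085 = 56.170 g per mole.
56.170/256.915 = 0.2186 → 21.86%.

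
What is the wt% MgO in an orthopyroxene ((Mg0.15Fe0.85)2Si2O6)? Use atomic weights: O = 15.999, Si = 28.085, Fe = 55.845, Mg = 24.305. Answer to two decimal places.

Molar mass of (Mg0.15Fe0.85)2Si2O6 = 0.30×24.305 + 1.70×55.845 + 2×28.085 + 6×15.999 = 254.392 g/mol.
Each formula unit contains 0.30 Mg, equivalent to 0.30/1 = 0.3000 mol MgO.
M(MgO) = 1×24.305 + 1×15.999 = 40.304 g/mol.
Mass of MgO per formula unit = 0.3000 × 40.304 = 12.091 g.
MgO wt% = 12.091 / 254.392 × 100 = 4.75%.

4.75 wt%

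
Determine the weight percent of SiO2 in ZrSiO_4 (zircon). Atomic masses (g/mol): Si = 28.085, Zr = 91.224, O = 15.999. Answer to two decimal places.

32.78 wt%

M(ZrSiO_4) = 183.305 g/mol; M(SiO2) = 60.083 g/mol.
Moles SiO2 per formula unit = 1 Si ÷ 1 = 1.0000.
SiO2 fraction = (1.0000 × 60.083) / 183.305 = 60.083/183.305 = 0.3278.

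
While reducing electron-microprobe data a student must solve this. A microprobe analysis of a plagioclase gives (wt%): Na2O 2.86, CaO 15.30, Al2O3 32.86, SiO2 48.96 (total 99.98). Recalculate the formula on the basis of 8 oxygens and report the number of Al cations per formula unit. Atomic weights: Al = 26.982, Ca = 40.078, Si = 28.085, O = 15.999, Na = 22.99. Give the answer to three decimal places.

Na2O (M=61.979): mol = 0.04614; Na = 0.09228, O = 0.04614.
CaO (M=56.077): mol = 0.27284; Ca = 0.27284, O = 0.27284.
Al2O3 (M=101.961): mol = 0.32228; Al = 0.64456, O = 0.96684.
SiO2 (M=60.083): mol = 0.81487; Si = 0.81487, O = 1.62974.
ΣO = 2.91556; factor = 8/ΣO = 2.74390.
Al apfu = 0.64456 × 2.74390 = 1.769.

1.769 Al apfu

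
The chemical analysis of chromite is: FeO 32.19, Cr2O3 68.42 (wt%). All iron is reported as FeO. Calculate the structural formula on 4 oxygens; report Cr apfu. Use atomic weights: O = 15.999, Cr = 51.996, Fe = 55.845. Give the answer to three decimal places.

FeO: 32.19/71.844 = 0.44805 mol → 0.44805 mol Fe, 0.44805 mol O.
Cr2O3: 68.42/151.989 = 0.45016 mol → 0.90032 mol Cr, 1.35048 mol O.
Total oxygen = 1.79853 mol. Normalization factor = 4/1.79853 = 2.22404.
Cr per 4 O = 0.90032 × 2.22404 = 2.002.

2.002 Cr apfu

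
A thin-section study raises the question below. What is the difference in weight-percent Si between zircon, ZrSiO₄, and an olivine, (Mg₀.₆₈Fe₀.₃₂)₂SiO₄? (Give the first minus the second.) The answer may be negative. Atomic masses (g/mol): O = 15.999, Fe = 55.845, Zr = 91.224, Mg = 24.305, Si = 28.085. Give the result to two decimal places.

First mineral: 28.085 g Si in 183.305 g formula = 15.32 wt% Si.
Second mineral: 28.085 g Si in 160.877 g formula = 17.46 wt% Si.
15.32% − 17.46% gives a difference of -2.14 percentage points.

-2.14 percentage points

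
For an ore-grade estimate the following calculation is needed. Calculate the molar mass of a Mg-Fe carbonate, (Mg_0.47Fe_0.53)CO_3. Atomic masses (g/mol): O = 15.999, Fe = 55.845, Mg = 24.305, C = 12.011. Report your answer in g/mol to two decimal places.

M = 0.47*24.305 + 0.53*55.845 + 1*12.011 + 3*15.999

101.03 g/mol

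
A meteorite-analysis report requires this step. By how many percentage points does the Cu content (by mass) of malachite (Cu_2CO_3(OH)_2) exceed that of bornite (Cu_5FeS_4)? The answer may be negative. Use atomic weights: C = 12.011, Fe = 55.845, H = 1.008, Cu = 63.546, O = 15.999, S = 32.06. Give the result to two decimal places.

First mineral: 127.092 g Cu in 221.114 g formula = 57.48 wt% Cu.
Second mineral: 317.730 g Cu in 501.815 g formula = 63.32 wt% Cu.
57.48% − 63.32% gives a difference of -5.84 percentage points.

-5.84 percentage points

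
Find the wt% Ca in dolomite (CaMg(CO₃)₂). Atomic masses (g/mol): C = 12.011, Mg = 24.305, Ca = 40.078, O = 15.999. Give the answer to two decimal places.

Formula mass = 1×40.078 + 1×24.305 + 2×12.011 + 6×15.999 = 184.399 g/mol, of which 40.078 g is Ca.
So Ca makes up 40.078/184.399 = 0.2173 of the mass, i.e. 21.73%.

21.73 wt%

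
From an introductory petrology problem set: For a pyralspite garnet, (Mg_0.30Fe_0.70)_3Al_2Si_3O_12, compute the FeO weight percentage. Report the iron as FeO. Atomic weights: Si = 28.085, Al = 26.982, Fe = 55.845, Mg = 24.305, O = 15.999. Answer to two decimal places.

M((Mg_0.30Fe_0.70)_3Al_2Si_3O_12) = 469.356 g/mol; M(FeO) = 71.844 g/mol.
Moles FeO per formula unit = 2.10 Fe ÷ 1 = 2.1000.
FeO fraction = (2.1000 × 71.844) / 469.356 = 150.872/469.356 = 0.3214.

32.14 wt%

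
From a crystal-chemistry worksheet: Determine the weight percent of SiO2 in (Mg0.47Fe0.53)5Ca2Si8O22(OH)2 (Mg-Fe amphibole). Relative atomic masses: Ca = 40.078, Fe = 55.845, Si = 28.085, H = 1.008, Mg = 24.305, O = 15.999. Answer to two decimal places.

M((Mg0.47Fe0.53)5Ca2Si8O22(OH)2) = 895.934 g/mol; M(SiO2) = 60.083 g/mol.
Moles SiO2 per formula unit = 8 Si ÷ 1 = 8.0000.
SiO2 fraction = (8.0000 × 60.083) / 895.934 = 480.664/895.934 = 0.5365.

53.65 wt%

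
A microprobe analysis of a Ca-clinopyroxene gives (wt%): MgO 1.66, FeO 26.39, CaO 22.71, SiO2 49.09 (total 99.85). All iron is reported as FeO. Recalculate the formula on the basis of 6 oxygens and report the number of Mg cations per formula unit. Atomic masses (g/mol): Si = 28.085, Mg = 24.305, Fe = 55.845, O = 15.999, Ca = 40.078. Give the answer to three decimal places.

1.66 wt% MgO ÷ 40.304 g/mol = 0.04119 mol, giving 0.04119 Mg and 0.04119 O.
26.39 wt% FeO ÷ 71.844 g/mol = 0.36732 mol, giving 0.36732 Fe and 0.36732 O.
22.71 wt% CaO ÷ 56.077 g/mol = 0.40498 mol, giving 0.40498 Ca and 0.40498 O.
49.09 wt% SiO2 ÷ 60.083 g/mol = 0.81704 mol, giving 0.81704 Si and 1.63408 O.
Oxygen sums to 2.44757; scaling by 6/2.44757 = 2.45141 puts the formula on 6 O.
Mg: 0.04119 × 2.45141 = 0.101 atoms per formula unit.

0.101 Mg apfu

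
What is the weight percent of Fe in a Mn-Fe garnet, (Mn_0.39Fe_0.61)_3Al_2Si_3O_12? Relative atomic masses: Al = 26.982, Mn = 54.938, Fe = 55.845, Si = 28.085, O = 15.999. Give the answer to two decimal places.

20.58 wt%

M((Mn_0.39Fe_0.61)_3Al_2Si_3O_12) = 496.681 g/mol.
Fe contributes 1.83 × 55.845 = 102.196 g per mole.
102.196/496.681 = 0.2058 → 20.58%.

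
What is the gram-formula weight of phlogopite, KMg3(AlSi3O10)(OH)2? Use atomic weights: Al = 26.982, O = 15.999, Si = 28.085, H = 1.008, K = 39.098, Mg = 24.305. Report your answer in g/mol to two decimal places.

M = 1*39.098 + 3*24.305 + 1*26.982 + 3*28.085 + 12*15.999 + 2*1.008

417.25 g/mol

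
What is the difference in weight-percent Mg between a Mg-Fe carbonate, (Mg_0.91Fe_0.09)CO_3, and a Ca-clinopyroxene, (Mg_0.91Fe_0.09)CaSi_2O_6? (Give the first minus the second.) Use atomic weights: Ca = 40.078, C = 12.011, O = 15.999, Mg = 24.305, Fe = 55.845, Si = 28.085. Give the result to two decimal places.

M((Mg_0.91Fe_0.09)CO_3) = 87.152 g/mol, so wt% Mg = 22.118/87.152 × 100 = 25.38%.
M((Mg_0.91Fe_0.09)CaSi_2O_6) = 219.386 g/mol, so wt% Mg = 22.118/219.386 × 100 = 10.08%.
25.38 − 10.08 = 15.30 pp.

15.30 percentage points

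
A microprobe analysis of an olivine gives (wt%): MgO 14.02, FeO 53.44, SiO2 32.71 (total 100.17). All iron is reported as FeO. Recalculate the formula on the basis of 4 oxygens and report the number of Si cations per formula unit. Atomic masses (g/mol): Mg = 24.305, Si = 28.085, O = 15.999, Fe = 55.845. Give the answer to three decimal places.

0.999 Si apfu

14.02 wt% MgO ÷ 40.304 g/mol = 0.34786 mol, giving 0.34786 Mg and 0.34786 O.
53.44 wt% FeO ÷ 71.844 g/mol = 0.74383 mol, giving 0.74383 Fe and 0.74383 O.
32.71 wt% SiO2 ÷ 60.083 g/mol = 0.54441 mol, giving 0.54441 Si and 1.08882 O.
Oxygen sums to 2.18051; scaling by 4/2.18051 = 1.83443 puts the formula on 4 O.
Si: 0.54441 × 1.83443 = 0.999 atoms per formula unit.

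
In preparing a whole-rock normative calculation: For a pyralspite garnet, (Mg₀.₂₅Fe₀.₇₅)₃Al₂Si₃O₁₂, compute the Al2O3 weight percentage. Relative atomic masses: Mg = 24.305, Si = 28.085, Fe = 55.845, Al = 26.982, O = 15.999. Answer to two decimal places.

Molar mass of (Mg₀.₂₅Fe₀.₇₅)₃Al₂Si₃O₁₂ = 0.75·24.305 + 2.25·55.845 + 2·26.982 + 3·28.085 + 12·15.999 = 474.087 g/mol.
Each formula unit contains 2 Al, equivalent to 2/2 = 1.0000 mol Al2O3.
M(Al2O3) = 2×26.982 + 3×15.999 = 101.961 g/mol.
Mass of Al2O3 per formula unit = 1.0000 × 101.961 = 101.961 g.
Al2O3 wt% = 101.961 / 474.087 × 100 = 21.51%.

21.51 wt%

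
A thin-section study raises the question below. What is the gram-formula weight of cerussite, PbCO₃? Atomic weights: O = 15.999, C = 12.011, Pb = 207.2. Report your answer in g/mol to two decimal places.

The formula mass is the sum 1(207.2) + 1(12.011) + 3(15.999).

267.21 g/mol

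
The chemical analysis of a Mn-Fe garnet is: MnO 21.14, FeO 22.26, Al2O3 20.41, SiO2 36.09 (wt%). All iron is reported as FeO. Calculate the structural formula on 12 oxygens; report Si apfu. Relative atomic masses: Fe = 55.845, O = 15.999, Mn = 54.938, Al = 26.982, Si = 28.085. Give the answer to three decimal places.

2.991 Si apfu

MnO (M=70.937): mol = 0.29801; Mn = 0.29801, O = 0.29801.
FeO (M=71.844): mol = 0.30984; Fe = 0.30984, O = 0.30984.
Al2O3 (M=101.961): mol = 0.20017; Al = 0.40034, O = 0.60051.
SiO2 (M=60.083): mol = 0.60067; Si = 0.60067, O = 1.20134.
ΣO = 2.40970; factor = 12/ΣO = 4.97987.
Si apfu = 0.60067 × 4.97987 = 2.991.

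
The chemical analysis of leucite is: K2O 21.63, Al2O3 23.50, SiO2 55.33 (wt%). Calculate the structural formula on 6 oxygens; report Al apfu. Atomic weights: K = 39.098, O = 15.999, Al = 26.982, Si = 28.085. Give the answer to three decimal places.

K2O: 21.63/94.195 = 0.22963 mol → 0.45926 mol K, 0.22963 mol O.
Al2O3: 23.50/101.961 = 0.23048 mol → 0.46096 mol Al, 0.69144 mol O.
SiO2: 55.33/60.083 = 0.92089 mol → 0.92089 mol Si, 1.84178 mol O.
Total oxygen = 2.76285 mol. Normalization factor = 6/2.76285 = 2.17167.
Al per 6 O = 0.46096 × 2.17167 = 1.001.

1.001 Al apfu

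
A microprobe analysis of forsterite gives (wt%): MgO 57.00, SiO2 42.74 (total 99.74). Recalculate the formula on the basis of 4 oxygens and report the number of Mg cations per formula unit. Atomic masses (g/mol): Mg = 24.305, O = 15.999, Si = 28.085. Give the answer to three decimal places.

1.994 Mg apfu

MgO: 57.00/40.304 = 1.41425 mol → 1.41425 mol Mg, 1.41425 mol O.
SiO2: 42.74/60.083 = 0.71135 mol → 0.71135 mol Si, 1.42270 mol O.
Total oxygen = 2.83695 mol. Normalization factor = 4/2.83695 = 1.40996.
Mg per 4 O = 1.41425 × 1.40996 = 1.994.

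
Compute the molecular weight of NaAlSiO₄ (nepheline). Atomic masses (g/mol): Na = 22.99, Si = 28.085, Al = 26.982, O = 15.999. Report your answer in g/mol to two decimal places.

142.05 g/mol

M = 1·22.99 + 1·26.982 + 1·28.085 + 4·15.999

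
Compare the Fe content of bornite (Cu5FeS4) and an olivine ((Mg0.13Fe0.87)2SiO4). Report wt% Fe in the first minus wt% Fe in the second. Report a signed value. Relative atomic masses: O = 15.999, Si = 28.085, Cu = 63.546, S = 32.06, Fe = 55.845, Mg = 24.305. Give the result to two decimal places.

-38.56 percentage points

Fe in Cu5FeS4: molar mass 501.815 g/mol; 1×55.845 = 55.845 g → 11.13 wt%.
Fe in (Mg0.13Fe0.87)2SiO4: molar mass 195.571 g/mol; 1.74×55.845 = 97.170 g → 49.69 wt%.
Difference = 11.13 − 49.69 = -38.56 percentage points.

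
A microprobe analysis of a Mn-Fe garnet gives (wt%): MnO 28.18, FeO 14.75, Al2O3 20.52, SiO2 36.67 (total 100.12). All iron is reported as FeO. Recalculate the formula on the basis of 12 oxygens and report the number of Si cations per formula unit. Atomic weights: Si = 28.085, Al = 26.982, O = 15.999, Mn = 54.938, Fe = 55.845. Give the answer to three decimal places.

28.18 wt% MnO ÷ 70.937 g/mol = 0.39725 mol, giving 0.39725 Mn and 0.39725 O.
14.75 wt% FeO ÷ 71.844 g/mol = 0.20531 mol, giving 0.20531 Fe and 0.20531 O.
20.52 wt% Al2O3 ÷ 101.961 g/mol = 0.20125 mol, giving 0.40250 Al and 0.60375 O.
36.67 wt% SiO2 ÷ 60.083 g/mol = 0.61032 mol, giving 0.61032 Si and 1.22064 O.
Oxygen sums to 2.42695; scaling by 12/2.42695 = 4.94448 puts the formula on 12 O.
Si: 0.61032 × 4.94448 = 3.018 atoms per formula unit.

3.018 Si apfu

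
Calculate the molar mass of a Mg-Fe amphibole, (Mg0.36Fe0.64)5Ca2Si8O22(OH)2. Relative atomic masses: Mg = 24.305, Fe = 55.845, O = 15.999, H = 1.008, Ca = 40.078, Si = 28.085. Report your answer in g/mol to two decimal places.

913.28 g/mol

The formula mass is the sum 1.80*24.305 + 3.20*55.845 + 2*40.078 + 8*28.085 + 24*15.999 + 2*1.008.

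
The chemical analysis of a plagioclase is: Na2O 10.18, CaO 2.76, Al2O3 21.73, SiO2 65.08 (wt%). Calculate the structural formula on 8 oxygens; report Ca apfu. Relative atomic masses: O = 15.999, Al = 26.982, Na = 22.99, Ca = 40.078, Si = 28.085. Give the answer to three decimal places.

0.130 Ca apfu

10.18 wt% Na2O ÷ 61.979 g/mol = 0.16425 mol, giving 0.32850 Na and 0.16425 O.
2.76 wt% CaO ÷ 56.077 g/mol = 0.04922 mol, giving 0.04922 Ca and 0.04922 O.
21.73 wt% Al2O3 ÷ 101.961 g/mol = 0.21312 mol, giving 0.42624 Al and 0.63936 O.
65.08 wt% SiO2 ÷ 60.083 g/mol = 1.08317 mol, giving 1.08317 Si and 2.16634 O.
Oxygen sums to 3.01917; scaling by 8/3.01917 = 2.64973 puts the formula on 8 O.
Ca: 0.04922 × 2.64973 = 0.130 atoms per formula unit.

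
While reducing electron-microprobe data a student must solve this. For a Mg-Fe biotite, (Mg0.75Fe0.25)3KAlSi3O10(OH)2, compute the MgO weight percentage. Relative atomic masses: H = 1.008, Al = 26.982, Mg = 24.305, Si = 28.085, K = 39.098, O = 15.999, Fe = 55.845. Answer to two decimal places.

20.57 wt%

Formula mass = 440.909 g/mol.
2.25 Mg → 2.2500 mol MgO per formula unit; M(MgO) = 40.304, so MgO mass = 90.684 g.
90.684/440.909 × 100 = 20.57 wt%.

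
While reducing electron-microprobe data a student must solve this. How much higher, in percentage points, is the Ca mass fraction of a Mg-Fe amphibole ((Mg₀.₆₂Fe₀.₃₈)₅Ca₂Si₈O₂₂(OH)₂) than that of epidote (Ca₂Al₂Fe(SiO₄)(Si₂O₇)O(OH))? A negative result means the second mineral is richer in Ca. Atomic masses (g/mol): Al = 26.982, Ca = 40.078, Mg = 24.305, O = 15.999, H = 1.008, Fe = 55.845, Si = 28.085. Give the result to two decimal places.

-7.40 percentage points

First mineral: 80.156 g Ca in 872.279 g formula = 9.19 wt% Ca.
Second mineral: 80.156 g Ca in 483.215 g formula = 16.59 wt% Ca.
9.19% − 16.59% gives a difference of -7.40 percentage points.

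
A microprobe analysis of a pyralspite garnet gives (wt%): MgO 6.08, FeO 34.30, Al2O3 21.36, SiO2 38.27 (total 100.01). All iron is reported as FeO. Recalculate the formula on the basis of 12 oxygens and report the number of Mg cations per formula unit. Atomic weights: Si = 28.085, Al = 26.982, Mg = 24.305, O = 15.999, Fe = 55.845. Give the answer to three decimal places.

MgO: 6.08/40.304 = 0.15085 mol → 0.15085 mol Mg, 0.15085 mol O.
FeO: 34.30/71.844 = 0.47742 mol → 0.47742 mol Fe, 0.47742 mol O.
Al2O3: 21.36/101.961 = 0.20949 mol → 0.41898 mol Al, 0.62847 mol O.
SiO2: 38.27/60.083 = 0.63695 mol → 0.63695 mol Si, 1.27390 mol O.
Total oxygen = 2.53064 mol. Normalization factor = 12/2.53064 = 4.74188.
Mg per 12 O = 0.15085 × 4.74188 = 0.715.

0.715 Mg apfu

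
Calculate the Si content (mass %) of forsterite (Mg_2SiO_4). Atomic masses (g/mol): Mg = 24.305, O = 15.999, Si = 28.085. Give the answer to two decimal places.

M(Mg_2SiO_4) = 140.691 g/mol.
Si contributes 1 × 28.085 = 28.085 g per mole.
28.085/140.691 = 0.1996 → 19.96%.

19.96 mass %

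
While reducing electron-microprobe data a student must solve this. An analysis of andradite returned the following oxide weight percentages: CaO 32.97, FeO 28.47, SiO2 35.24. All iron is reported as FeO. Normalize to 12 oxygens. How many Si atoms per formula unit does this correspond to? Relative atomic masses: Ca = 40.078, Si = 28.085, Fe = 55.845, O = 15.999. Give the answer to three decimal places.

3.263 Si apfu

CaO: 32.97/56.077 = 0.58794 mol → 0.58794 mol Ca, 0.58794 mol O.
FeO: 28.47/71.844 = 0.39628 mol → 0.39628 mol Fe, 0.39628 mol O.
SiO2: 35.24/60.083 = 0.58652 mol → 0.58652 mol Si, 1.17304 mol O.
Total oxygen = 2.15726 mol. Normalization factor = 12/2.15726 = 5.56261.
Si per 12 O = 0.58652 × 5.56261 = 3.263.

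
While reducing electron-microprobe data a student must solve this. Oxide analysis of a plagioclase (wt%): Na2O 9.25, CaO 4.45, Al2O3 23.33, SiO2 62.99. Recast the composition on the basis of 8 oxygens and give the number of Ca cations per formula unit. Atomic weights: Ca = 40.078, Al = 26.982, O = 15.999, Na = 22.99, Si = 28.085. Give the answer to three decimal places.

9.25 wt% Na2O ÷ 61.979 g/mol = 0.14924 mol, giving 0.29848 Na and 0.14924 O.
4.45 wt% CaO ÷ 56.077 g/mol = 0.07936 mol, giving 0.07936 Ca and 0.07936 O.
23.33 wt% Al2O3 ÷ 101.961 g/mol = 0.22881 mol, giving 0.45762 Al and 0.68643 O.
62.99 wt% SiO2 ÷ 60.083 g/mol = 1.04838 mol, giving 1.04838 Si and 2.09676 O.
Oxygen sums to 3.01179; scaling by 8/3.01179 = 2.65623 puts the formula on 8 O.
Ca: 0.07936 × 2.65623 = 0.211 atoms per formula unit.

0.211 Ca apfu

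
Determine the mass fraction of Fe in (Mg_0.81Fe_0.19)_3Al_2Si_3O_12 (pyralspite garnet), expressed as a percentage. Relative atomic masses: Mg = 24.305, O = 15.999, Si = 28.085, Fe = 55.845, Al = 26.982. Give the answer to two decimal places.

7.56 wt%

M((Mg_0.81Fe_0.19)_3Al_2Si_3O_12) = 421.100 g/mol.
Fe contributes 0.57 × 55.845 = 31.832 g per mole.
31.832/421.100 = 0.0756 → 7.56%.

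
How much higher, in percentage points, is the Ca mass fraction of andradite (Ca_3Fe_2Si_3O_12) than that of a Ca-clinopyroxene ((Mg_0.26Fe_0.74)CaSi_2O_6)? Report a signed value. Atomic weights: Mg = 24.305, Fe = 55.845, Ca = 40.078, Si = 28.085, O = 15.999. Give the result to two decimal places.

6.95 percentage points

First mineral: 120.234 g Ca in 508.167 g formula = 23.66 wt% Ca.
Second mineral: 40.078 g Ca in 239.887 g formula = 16.71 wt% Ca.
23.66% − 16.71% gives a difference of 6.95 percentage points.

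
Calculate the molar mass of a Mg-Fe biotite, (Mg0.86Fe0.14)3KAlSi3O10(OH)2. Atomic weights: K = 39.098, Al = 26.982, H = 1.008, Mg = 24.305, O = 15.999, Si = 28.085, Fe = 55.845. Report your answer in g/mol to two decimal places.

The formula mass is the sum 2.58×24.305 + 0.42×55.845 + 1×39.098 + 1×26.982 + 3×28.085 + 12×15.999 + 2×1.008.

430.50 g/mol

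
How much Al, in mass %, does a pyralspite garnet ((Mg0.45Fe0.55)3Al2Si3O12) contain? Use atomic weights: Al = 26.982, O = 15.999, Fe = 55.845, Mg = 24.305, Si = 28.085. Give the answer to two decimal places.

11.86 mass %

Molar mass of (Mg0.45Fe0.55)3Al2Si3O12: 1.35*24.305 + 1.65*55.845 + 2*26.982 + 3*28.085 + 12*15.999 = 455.163 g/mol.
Mass of Al per formula unit: 2 × 26.982 = 53.964 g.
Weight fraction Al = 53.964 / 455.163 = 0.1186.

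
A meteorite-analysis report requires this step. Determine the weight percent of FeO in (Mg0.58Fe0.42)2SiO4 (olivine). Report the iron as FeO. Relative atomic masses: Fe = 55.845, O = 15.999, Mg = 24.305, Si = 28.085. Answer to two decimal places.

36.10 wt%

Formula mass = 167.185 g/mol.
0.84 Fe → 0.8400 mol FeO per formula unit; M(FeO) = 71.844, so FeO mass = 60.349 g.
60.349/167.185 × 100 = 36.10 wt%.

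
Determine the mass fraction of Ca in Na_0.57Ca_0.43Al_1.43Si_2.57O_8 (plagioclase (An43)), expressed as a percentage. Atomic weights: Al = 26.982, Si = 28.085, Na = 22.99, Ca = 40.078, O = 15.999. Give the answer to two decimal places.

6.40 weight percent

Formula mass = 0.57×22.99 + 0.43×40.078 + 1.43×26.982 + 2.57×28.085 + 8×15.999 = 269.093 g/mol, of which 17.234 g is Ca.
So Ca makes up 17.234/269.093 = 0.0640 of the mass, i.e. 6.40%.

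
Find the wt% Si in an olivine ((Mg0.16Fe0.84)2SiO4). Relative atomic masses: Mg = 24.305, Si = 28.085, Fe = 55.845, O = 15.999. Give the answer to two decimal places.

Molar mass of (Mg0.16Fe0.84)2SiO4: 0.32·24.305 + 1.68·55.845 + 1·28.085 + 4·15.999 = 193.678 g/mol.
Mass of Si per formula unit: 1 × 28.085 = 28.085 g.
Weight fraction Si = 28.085 / 193.678 = 0.1450.

14.50 mass %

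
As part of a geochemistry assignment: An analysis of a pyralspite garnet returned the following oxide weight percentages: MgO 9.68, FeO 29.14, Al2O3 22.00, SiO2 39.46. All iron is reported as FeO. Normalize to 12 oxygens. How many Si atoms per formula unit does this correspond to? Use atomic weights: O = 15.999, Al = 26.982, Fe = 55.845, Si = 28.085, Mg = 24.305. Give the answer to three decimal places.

3.024 Si apfu

MgO: 9.68/40.304 = 0.24017 mol → 0.24017 mol Mg, 0.24017 mol O.
FeO: 29.14/71.844 = 0.40560 mol → 0.40560 mol Fe, 0.40560 mol O.
Al2O3: 22.00/101.961 = 0.21577 mol → 0.43154 mol Al, 0.64731 mol O.
SiO2: 39.46/60.083 = 0.65676 mol → 0.65676 mol Si, 1.31352 mol O.
Total oxygen = 2.60660 mol. Normalization factor = 12/2.60660 = 4.60370.
Si per 12 O = 0.65676 × 4.60370 = 3.024.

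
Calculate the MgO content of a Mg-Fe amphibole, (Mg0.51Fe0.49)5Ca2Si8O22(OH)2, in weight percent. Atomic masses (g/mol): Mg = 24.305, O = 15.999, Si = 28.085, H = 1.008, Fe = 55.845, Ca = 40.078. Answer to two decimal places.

11.55 wt%

Molar mass of (Mg0.51Fe0.49)5Ca2Si8O22(OH)2 = 2.55×24.305 + 2.45×55.845 + 2×40.078 + 8×28.085 + 24×15.999 + 2×1.008 = 889.626 g/mol.
Each formula unit contains 2.55 Mg, equivalent to 2.55/1 = 2.5500 mol MgO.
M(MgO) = 1×24.305 + 1×15.999 = 40.304 g/mol.
Mass of MgO per formula unit = 2.5500 × 40.304 = 102.775 g.
MgO wt% = 102.775 / 889.626 × 100 = 11.55%.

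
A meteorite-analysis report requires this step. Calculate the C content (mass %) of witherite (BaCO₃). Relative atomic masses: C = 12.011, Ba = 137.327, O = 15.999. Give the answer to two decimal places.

M(BaCO₃) = 197.335 g/mol.
C contributes 1 × 12.011 = 12.011 g per mole.
12.011/197.335 = 0.0609 → 6.09%.

6.09 mass %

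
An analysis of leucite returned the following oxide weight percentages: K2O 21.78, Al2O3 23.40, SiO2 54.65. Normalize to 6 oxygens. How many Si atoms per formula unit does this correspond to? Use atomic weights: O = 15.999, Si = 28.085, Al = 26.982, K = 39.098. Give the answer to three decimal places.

1.993 Si apfu

K2O (M=94.195): mol = 0.23122; K = 0.46244, O = 0.23122.
Al2O3 (M=101.961): mol = 0.22950; Al = 0.45900, O = 0.68850.
SiO2 (M=60.083): mol = 0.90958; Si = 0.90958, O = 1.81916.
ΣO = 2.73888; factor = 6/ΣO = 2.19068.
Si apfu = 0.90958 × 2.19068 = 1.993.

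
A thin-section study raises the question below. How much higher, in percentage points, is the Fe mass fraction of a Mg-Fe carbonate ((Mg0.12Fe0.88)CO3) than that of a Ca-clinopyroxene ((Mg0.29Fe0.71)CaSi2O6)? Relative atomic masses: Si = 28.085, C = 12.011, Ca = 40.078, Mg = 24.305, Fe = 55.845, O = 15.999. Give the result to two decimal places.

27.26 percentage points

M((Mg0.12Fe0.88)CO3) = 112.068 g/mol, so wt% Fe = 49.144/112.068 × 100 = 43.85%.
M((Mg0.29Fe0.71)CaSi2O6) = 238.940 g/mol, so wt% Fe = 39.650/238.940 × 100 = 16.59%.
43.85 − 16.59 = 27.26 pp.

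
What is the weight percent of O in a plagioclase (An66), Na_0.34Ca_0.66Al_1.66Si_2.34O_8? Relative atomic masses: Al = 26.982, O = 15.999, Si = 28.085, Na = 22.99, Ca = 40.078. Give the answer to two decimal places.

Molar mass of Na_0.34Ca_0.66Al_1.66Si_2.34O_8: 0.34·22.99 + 0.66·40.078 + 1.66·26.982 + 2.34·28.085 + 8·15.999 = 272.769 g/mol.
Mass of O per formula unit: 8 × 15.999 = 127.992 g.
Weight fraction O = 127.992 / 272.769 = 0.4692.

46.92 weight percent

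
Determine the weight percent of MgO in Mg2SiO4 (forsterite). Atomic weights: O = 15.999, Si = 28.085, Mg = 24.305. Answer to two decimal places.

57.29 wt%

Formula mass = 140.691 g/mol.
2 Mg → 2.0000 mol MgO per formula unit; M(MgO) = 40.304, so MgO mass = 80.608 g.
80.608/140.691 × 100 = 57.29 wt%.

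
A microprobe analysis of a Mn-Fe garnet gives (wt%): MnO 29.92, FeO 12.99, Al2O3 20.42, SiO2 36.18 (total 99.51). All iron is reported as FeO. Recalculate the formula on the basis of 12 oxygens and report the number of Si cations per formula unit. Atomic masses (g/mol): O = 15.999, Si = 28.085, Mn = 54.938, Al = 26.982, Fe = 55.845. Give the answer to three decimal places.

3.001 Si apfu

MnO: 29.92/70.937 = 0.42178 mol → 0.42178 mol Mn, 0.42178 mol O.
FeO: 12.99/71.844 = 0.18081 mol → 0.18081 mol Fe, 0.18081 mol O.
Al2O3: 20.42/101.961 = 0.20027 mol → 0.40054 mol Al, 0.60081 mol O.
SiO2: 36.18/60.083 = 0.60217 mol → 0.60217 mol Si, 1.20434 mol O.
Total oxygen = 2.40774 mol. Normalization factor = 12/2.40774 = 4.98393.
Si per 12 O = 0.60217 × 4.98393 = 3.001.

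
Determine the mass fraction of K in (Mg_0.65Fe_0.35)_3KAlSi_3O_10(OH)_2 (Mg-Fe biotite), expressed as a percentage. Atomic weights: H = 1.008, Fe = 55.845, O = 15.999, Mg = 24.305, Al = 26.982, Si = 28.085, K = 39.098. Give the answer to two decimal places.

Formula mass = 1.95·24.305 + 1.05·55.845 + 1·39.098 + 1·26.982 + 3·28.085 + 12·15.999 + 2·1.008 = 450.371 g/mol, of which 39.098 g is K.
So K makes up 39.098/450.371 = 0.0868 of the mass, i.e. 8.68%.

8.68 mass %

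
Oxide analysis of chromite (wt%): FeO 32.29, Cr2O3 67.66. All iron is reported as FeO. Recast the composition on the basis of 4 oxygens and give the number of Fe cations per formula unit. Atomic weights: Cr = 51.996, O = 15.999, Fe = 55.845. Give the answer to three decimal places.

FeO: 32.29/71.844 = 0.44945 mol → 0.44945 mol Fe, 0.44945 mol O.
Cr2O3: 67.66/151.989 = 0.44516 mol → 0.89032 mol Cr, 1.33548 mol O.
Total oxygen = 1.78493 mol. Normalization factor = 4/1.78493 = 2.24098.
Fe per 4 O = 0.44945 × 2.24098 = 1.007.

1.007 Fe apfu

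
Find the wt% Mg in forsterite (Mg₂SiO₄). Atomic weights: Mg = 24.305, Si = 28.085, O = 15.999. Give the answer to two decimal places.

M(Mg₂SiO₄) = 140.691 g/mol.
Mg contributes 2 × 24.305 = 48.610 g per mole.
48.610/140.691 = 0.3455 → 34.55%.

34.55 mass %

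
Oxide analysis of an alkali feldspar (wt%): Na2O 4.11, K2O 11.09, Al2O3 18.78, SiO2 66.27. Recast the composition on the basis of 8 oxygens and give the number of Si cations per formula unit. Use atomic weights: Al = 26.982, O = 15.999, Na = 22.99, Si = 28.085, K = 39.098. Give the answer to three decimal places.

2.999 Si apfu

4.11 wt% Na2O ÷ 61.979 g/mol = 0.06631 mol, giving 0.13262 Na and 0.06631 O.
11.09 wt% K2O ÷ 94.195 g/mol = 0.11773 mol, giving 0.23546 K and 0.11773 O.
18.78 wt% Al2O3 ÷ 101.961 g/mol = 0.18419 mol, giving 0.36838 Al and 0.55257 O.
66.27 wt% SiO2 ÷ 60.083 g/mol = 1.10297 mol, giving 1.10297 Si and 2.20594 O.
Oxygen sums to 2.94255; scaling by 8/2.94255 = 2.71873 puts the formula on 8 O.
Si: 1.10297 × 2.71873 = 2.999 atoms per formula unit.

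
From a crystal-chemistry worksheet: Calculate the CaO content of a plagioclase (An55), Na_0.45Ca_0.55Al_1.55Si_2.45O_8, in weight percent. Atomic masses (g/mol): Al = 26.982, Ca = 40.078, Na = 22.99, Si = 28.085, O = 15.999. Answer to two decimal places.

11.38 wt%

M(Na_0.45Ca_0.55Al_1.55Si_2.45O_8) = 271.011 g/mol; M(CaO) = 56.077 g/mol.
Moles CaO per formula unit = 0.55 Ca ÷ 1 = 0.5500.
CaO fraction = (0.5500 × 56.077) / 271.011 = 30.842/271.011 = 0.1138.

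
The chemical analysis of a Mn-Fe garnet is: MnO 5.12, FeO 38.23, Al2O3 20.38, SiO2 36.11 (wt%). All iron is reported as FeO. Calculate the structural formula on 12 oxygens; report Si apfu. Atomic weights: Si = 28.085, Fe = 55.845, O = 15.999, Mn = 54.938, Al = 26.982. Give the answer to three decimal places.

2.998 Si apfu

5.12 wt% MnO ÷ 70.937 g/mol = 0.07218 mol, giving 0.07218 Mn and 0.07218 O.
38.23 wt% FeO ÷ 71.844 g/mol = 0.53213 mol, giving 0.53213 Fe and 0.53213 O.
20.38 wt% Al2O3 ÷ 101.961 g/mol = 0.19988 mol, giving 0.39976 Al and 0.59964 O.
36.11 wt% SiO2 ÷ 60.083 g/mol = 0.60100 mol, giving 0.60100 Si and 1.20200 O.
Oxygen sums to 2.40595; scaling by 12/2.40595 = 4.98763 puts the formula on 12 O.
Si: 0.60100 × 4.98763 = 2.998 atoms per formula unit.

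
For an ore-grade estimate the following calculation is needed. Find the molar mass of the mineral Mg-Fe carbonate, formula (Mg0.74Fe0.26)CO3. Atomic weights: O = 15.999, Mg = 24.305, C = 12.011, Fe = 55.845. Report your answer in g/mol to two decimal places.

92.51 g/mol

M = 0.74×24.305 + 0.26×55.845 + 1×12.011 + 3×15.999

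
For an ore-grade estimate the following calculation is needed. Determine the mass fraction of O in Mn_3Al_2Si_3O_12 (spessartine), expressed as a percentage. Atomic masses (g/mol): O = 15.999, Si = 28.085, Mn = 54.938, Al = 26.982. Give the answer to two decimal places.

Molar mass of Mn_3Al_2Si_3O_12: 3·54.938 + 2·26.982 + 3·28.085 + 12·15.999 = 495.021 g/mol.
Mass of O per formula unit: 12 × 15.999 = 191.988 g.
Weight fraction O = 191.988 / 495.021 = 0.3878.

38.78 mass %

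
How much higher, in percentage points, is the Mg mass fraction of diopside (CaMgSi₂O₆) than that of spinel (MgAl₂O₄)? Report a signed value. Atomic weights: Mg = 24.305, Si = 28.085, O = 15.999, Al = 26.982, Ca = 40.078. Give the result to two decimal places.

-5.86 percentage points

M(CaMgSi₂O₆) = 216.547 g/mol, so wt% Mg = 24.305/216.547 × 100 = 11.22%.
M(MgAl₂O₄) = 142.265 g/mol, so wt% Mg = 24.305/142.265 × 100 = 17.08%.
11.22 − 17.08 = -5.86 pp.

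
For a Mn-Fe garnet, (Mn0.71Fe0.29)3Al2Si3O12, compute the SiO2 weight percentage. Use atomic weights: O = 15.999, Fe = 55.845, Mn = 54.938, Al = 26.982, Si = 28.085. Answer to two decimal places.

Molar mass of (Mn0.71Fe0.29)3Al2Si3O12 = 2.13·54.938 + 0.87·55.845 + 2·26.982 + 3·28.085 + 12·15.999 = 495.810 g/mol.
Each formula unit contains 3 Si, equivalent to 3/1 = 3.0000 mol SiO2.
M(SiO2) = 1×28.085 + 2×15.999 = 60.083 g/mol.
Mass of SiO2 per formula unit = 3.0000 × 60.083 = 180.249 g.
SiO2 wt% = 180.249 / 495.810 × 100 = 36.35%.

36.35 wt%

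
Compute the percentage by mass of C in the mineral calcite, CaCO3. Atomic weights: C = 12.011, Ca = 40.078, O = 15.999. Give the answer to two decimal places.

12.00 weight percent

M(CaCO3) = 100.086 g/mol.
C contributes 1 × 12.011 = 12.011 g per mole.
12.011/100.086 = 0.1200 → 12.00%.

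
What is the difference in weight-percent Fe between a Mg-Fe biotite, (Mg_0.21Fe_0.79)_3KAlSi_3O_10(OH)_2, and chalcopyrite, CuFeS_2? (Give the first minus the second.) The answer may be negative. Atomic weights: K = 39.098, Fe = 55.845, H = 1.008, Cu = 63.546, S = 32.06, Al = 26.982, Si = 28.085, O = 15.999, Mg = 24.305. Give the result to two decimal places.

Fe in (Mg_0.21Fe_0.79)_3KAlSi_3O_10(OH)_2: molar mass 492.004 g/mol; 2.37×55.845 = 132.353 g → 26.90 wt%.
Fe in CuFeS_2: molar mass 183.511 g/mol; 1×55.845 = 55.845 g → 30.43 wt%.
Difference = 26.90 − 30.43 = -3.53 percentage points.

-3.53 percentage points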